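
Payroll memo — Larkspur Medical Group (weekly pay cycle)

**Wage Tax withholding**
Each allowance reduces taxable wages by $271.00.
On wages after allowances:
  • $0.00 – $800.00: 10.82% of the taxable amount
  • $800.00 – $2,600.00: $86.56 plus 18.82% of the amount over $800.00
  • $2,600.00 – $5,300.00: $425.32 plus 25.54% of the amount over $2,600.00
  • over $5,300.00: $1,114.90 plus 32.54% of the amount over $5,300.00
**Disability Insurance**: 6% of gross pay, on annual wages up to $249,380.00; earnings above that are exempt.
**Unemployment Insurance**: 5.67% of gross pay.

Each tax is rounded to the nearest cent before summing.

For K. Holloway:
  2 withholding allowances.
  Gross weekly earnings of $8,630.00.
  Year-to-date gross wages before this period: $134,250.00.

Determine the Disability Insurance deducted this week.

$517.80

Disability Insurance: 6% × $8,630.00 = $517.80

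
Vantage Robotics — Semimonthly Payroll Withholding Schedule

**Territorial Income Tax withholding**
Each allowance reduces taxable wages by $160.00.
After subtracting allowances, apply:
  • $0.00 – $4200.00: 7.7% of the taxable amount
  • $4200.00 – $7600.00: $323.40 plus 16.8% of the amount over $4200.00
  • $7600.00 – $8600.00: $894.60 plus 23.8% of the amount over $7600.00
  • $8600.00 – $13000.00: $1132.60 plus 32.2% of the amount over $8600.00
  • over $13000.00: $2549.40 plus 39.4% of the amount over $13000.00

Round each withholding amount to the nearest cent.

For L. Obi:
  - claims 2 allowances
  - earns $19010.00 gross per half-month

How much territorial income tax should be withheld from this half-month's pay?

$4791.26

Territorial Income Tax: taxable = $19010.00 − 2×$160.00 = $18690.00
  $2549.40 + 39.4% × ($18690.00 − $13000.00) = $2549.40 + 39.4% × $5690.00 = $4791.26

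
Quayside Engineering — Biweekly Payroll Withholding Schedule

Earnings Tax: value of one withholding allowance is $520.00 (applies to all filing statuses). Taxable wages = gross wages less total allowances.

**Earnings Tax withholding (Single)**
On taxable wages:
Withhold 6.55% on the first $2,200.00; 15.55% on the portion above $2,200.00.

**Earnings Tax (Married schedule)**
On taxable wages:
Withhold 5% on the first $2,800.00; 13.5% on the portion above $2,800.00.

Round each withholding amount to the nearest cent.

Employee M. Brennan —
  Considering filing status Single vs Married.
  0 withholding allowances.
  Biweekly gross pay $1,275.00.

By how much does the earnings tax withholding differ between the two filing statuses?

$19.76

Earnings Tax (Single): taxable = $1,275.00
  6.55% × $1,275.00 = $83.51
Earnings Tax (Married): taxable = $1,275.00
  5% × $1,275.00 = $63.75
Difference: |$83.51 − $63.75| = $19.76 (higher under Single)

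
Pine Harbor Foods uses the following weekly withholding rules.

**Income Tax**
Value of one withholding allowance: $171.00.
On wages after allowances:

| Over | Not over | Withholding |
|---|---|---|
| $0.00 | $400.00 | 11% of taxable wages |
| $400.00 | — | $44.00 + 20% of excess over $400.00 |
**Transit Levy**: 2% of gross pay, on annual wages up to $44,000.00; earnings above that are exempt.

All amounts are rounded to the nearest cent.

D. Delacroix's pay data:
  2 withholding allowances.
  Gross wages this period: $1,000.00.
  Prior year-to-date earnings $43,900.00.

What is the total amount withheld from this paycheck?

Income Tax: taxable = $1,000.00 − 2×$171.00 = $658.00
  $44.00 + 20% × ($658.00 − $400.00) = $44.00 + 20% × $258.00 = $95.60
Transit Levy: cap $44,000.00 − YTD $43,900.00 = $100.00 subject; 2% × $100.00 = $2.00
Total: $95.60 + $2.00 = $97.60

$97.60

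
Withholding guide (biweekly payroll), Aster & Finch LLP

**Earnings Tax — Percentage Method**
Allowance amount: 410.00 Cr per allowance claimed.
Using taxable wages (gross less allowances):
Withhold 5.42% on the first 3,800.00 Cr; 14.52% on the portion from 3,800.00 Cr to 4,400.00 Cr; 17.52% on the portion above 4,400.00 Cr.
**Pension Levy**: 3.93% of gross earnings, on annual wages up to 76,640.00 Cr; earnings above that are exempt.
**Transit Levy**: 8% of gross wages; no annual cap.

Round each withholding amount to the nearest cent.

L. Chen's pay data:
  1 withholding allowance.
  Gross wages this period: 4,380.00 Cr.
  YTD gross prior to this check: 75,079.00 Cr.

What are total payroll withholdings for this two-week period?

642.39 Cr

Earnings Tax: taxable = 4,380.00 Cr − 1×410.00 Cr = 3,970.00 Cr
  205.96 Cr + 14.52% × (3,970.00 Cr − 3,800.00 Cr) = 205.96 Cr + 14.52% × 170.00 Cr = 230.64 Cr
Pension Levy: cap 76,640.00 Cr − YTD 75,079.00 Cr = 1,561.00 Cr subject; 3.93% × 1,561.00 Cr = 61.35 Cr
Transit Levy: 8% × 4,380.00 Cr = 350.40 Cr
Total: 230.64 Cr + 61.35 Cr + 350.40 Cr = 642.39 Cr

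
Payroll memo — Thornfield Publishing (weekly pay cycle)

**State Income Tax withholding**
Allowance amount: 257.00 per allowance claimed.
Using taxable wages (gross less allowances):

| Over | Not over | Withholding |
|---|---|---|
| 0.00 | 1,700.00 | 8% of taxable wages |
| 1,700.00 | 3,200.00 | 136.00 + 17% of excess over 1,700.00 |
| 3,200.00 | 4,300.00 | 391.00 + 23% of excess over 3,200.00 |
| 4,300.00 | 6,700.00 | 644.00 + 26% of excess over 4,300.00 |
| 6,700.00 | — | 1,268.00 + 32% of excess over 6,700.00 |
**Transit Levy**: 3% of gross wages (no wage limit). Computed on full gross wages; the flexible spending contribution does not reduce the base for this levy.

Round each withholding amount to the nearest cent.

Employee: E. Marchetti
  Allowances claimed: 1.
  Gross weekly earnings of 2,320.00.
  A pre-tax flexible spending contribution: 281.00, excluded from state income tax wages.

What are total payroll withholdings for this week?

State Income Tax: taxable = 2,320.00 − 281.00 − 1×257.00 = 1,782.00
  136.00 + 17% × (1,782.00 − 1,700.00) = 136.00 + 17% × 82.00 = 149.94
Transit Levy: 3% × 2,320.00 = 69.60
Total: 149.94 + 69.60 = 219.54

219.54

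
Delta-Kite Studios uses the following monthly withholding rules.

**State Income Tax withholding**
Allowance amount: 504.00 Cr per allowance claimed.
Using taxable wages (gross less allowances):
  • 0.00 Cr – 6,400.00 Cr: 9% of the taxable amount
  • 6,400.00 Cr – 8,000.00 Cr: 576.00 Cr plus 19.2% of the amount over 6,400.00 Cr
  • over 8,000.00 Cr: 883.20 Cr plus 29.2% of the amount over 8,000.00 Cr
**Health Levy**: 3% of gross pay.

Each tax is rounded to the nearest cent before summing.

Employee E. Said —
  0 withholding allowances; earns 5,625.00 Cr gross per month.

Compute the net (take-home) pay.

4,950.00 Cr

State Income Tax: taxable = 5,625.00 Cr
  9% × 5,625.00 Cr = 506.25 Cr
Health Levy: 3% × 5,625.00 Cr = 168.75 Cr
Total withheld: 506.25 Cr + 168.75 Cr = 675.00 Cr
Net pay: 5,625.00 Cr − 675.00 Cr = 4,950.00 Cr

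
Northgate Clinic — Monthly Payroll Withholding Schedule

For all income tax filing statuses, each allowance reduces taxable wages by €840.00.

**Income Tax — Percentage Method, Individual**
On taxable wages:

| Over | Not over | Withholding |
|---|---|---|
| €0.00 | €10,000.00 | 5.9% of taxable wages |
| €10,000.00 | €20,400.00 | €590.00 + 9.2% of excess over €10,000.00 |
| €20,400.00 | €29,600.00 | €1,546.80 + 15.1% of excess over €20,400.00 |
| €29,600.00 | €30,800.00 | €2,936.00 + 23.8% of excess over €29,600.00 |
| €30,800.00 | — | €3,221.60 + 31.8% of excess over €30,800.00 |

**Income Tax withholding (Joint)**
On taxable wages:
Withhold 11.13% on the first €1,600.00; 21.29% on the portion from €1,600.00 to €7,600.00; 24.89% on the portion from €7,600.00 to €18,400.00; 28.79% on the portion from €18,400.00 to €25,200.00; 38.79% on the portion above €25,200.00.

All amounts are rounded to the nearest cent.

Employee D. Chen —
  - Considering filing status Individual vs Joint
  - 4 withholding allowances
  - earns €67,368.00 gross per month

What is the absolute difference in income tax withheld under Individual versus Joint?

€7,373.20

Income Tax (Individual): taxable = €67,368.00 − 4×€840.00 = €64,008.00
  €3,221.60 + 31.8% × (€64,008.00 − €30,800.00) = €3,221.60 + 31.8% × €33,208.00 = €13,781.74
Income Tax (Joint): taxable = €67,368.00 − 4×€840.00 = €64,008.00
  €6,101.32 + 38.79% × (€64,008.00 − €25,200.00) = €6,101.32 + 38.79% × €38,808.00 = €21,154.94
Difference: |€13,781.74 − €21,154.94| = €7,373.20 (higher under Joint)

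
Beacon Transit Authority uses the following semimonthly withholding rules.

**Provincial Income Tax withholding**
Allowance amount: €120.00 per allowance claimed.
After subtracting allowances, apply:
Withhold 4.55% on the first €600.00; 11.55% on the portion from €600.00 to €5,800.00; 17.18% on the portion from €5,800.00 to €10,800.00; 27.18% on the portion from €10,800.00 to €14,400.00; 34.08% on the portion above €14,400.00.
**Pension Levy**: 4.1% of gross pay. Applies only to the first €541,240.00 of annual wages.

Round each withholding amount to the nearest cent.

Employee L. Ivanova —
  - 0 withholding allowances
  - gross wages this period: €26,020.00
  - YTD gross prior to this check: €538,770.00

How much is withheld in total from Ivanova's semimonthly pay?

Provincial Income Tax: taxable = €26,020.00
  €2,465.38 + 34.08% × (€26,020.00 − €14,400.00) = €2,465.38 + 34.08% × €11,620.00 = €6,425.48
Pension Levy: cap €541,240.00 − YTD €538,770.00 = €2,470.00 subject; 4.1% × €2,470.00 = €101.27
Total: €6,425.48 + €101.27 = €6,526.75

€6,526.75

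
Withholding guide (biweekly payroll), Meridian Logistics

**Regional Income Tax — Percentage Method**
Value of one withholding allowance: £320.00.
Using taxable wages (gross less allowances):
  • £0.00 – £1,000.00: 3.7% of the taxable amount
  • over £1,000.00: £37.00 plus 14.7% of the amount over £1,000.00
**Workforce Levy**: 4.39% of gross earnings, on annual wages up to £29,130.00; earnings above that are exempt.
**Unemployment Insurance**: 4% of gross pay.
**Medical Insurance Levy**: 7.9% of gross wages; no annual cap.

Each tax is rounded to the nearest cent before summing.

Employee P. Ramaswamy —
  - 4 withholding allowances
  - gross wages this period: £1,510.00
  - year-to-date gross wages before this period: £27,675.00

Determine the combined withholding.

Regional Income Tax: taxable = £1,510.00 − 4×£320.00 = £230.00
  3.7% × £230.00 = £8.51
Workforce Levy: cap £29,130.00 − YTD £27,675.00 = £1,455.00 subject; 4.39% × £1,455.00 = £63.87
Unemployment Insurance: 4% × £1,510.00 = £60.40
Medical Insurance Levy: 7.9% × £1,510.00 = £119.29
Total: £8.51 + £63.87 + £60.40 + £119.29 = £252.07

£252.07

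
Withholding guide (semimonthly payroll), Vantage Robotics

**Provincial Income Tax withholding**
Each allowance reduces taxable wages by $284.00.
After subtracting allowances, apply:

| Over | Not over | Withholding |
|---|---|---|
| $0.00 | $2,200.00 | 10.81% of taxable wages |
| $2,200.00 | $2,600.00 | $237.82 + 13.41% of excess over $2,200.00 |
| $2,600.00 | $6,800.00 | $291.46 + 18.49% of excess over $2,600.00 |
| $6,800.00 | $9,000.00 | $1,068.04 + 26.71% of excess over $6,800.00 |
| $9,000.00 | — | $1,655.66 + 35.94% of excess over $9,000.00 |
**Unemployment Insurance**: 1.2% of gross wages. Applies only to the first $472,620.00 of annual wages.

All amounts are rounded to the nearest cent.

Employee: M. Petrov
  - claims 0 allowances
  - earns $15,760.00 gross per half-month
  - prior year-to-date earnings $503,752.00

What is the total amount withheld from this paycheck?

Provincial Income Tax: taxable = $15,760.00
  $1,655.66 + 35.94% × ($15,760.00 − $9,000.00) = $1,655.66 + 35.94% × $6,760.00 = $4,085.20
Unemployment Insurance: YTD $503,752.00 ≥ cap $472,620.00 → $0.00
Total: $4,085.20 + $0.00 = $4,085.20

$4,085.20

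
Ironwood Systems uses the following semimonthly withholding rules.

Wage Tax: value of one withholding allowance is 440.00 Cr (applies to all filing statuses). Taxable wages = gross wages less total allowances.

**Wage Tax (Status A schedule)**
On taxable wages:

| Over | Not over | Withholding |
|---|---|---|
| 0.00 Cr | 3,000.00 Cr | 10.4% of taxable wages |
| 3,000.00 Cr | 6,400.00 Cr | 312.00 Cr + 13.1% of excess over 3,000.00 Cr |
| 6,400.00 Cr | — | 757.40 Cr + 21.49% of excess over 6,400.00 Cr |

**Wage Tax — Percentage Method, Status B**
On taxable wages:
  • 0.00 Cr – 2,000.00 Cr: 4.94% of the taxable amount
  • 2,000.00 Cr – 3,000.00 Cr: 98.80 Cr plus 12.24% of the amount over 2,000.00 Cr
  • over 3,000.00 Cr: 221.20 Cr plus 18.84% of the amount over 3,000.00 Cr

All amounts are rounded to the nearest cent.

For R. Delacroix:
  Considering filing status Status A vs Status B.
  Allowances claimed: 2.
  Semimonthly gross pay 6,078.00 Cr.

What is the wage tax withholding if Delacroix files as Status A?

Wage Tax (Status A): taxable = 6,078.00 Cr − 2×440.00 Cr = 5,198.00 Cr
  312.00 Cr + 13.1% × (5,198.00 Cr − 3,000.00 Cr) = 312.00 Cr + 13.1% × 2,198.00 Cr = 599.94 Cr

599.94 Cr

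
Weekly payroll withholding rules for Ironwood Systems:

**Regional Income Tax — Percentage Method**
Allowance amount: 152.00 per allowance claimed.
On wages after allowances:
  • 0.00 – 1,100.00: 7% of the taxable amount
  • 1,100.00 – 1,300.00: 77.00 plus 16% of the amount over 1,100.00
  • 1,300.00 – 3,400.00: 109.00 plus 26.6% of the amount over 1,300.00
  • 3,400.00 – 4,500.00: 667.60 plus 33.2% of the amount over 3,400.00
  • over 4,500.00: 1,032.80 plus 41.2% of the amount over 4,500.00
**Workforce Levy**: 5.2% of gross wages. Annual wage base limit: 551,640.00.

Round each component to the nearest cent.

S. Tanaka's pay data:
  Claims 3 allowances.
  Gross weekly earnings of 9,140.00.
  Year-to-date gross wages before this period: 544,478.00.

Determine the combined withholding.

3,129.03

Regional Income Tax: taxable = 9,140.00 − 3×152.00 = 8,684.00
  1,032.80 + 41.2% × (8,684.00 − 4,500.00) = 1,032.80 + 41.2% × 4,184.00 = 2,756.61
Workforce Levy: cap 551,640.00 − YTD 544,478.00 = 7,162.00 subject; 5.2% × 7,162.00 = 372.42
Total: 2,756.61 + 372.42 = 3,129.03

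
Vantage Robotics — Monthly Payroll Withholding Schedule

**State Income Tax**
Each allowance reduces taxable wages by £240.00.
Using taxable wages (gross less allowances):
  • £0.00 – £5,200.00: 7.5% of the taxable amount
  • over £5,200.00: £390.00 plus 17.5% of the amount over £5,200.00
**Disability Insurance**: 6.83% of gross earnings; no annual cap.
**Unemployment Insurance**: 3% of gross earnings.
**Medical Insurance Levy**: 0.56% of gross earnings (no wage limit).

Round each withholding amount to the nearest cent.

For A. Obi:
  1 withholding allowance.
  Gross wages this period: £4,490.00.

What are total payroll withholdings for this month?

State Income Tax: taxable = £4,490.00 − 1×£240.00 = £4,250.00
  7.5% × £4,250.00 = £318.75
Disability Insurance: 6.83% × £4,490.00 = £306.67
Unemployment Insurance: 3% × £4,490.00 = £134.70
Medical Insurance Levy: 0.56% × £4,490.00 = £25.14
Total: £318.75 + £306.67 + £134.70 + £25.14 = £785.26

£785.26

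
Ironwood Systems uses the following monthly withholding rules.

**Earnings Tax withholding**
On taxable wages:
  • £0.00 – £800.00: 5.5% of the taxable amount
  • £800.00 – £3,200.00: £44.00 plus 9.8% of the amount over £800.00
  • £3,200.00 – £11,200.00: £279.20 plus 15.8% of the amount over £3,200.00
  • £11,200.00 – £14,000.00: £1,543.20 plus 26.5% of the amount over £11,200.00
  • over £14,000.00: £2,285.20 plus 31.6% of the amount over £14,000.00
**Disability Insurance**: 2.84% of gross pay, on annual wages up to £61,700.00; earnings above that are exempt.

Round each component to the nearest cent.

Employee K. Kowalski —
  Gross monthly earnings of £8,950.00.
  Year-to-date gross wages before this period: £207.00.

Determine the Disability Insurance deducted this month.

Disability Insurance: 2.84% × £8,950.00 = £254.18

£254.18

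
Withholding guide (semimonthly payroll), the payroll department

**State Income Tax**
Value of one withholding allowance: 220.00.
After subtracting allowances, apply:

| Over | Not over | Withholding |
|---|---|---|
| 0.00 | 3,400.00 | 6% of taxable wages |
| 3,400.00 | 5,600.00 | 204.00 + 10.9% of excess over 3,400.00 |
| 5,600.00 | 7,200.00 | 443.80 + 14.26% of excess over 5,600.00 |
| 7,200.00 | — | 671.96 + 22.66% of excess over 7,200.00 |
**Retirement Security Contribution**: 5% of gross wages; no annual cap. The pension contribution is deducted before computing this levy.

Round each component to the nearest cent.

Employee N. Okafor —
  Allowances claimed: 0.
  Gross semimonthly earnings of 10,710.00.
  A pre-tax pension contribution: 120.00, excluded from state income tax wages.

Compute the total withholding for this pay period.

State Income Tax: taxable = 10,710.00 − 120.00 = 10,590.00
  671.96 + 22.66% × (10,590.00 − 7,200.00) = 671.96 + 22.66% × 3,390.00 = 1,440.13
Retirement Security Contribution: 5% × 10,590.00 = 529.50
Total: 1,440.13 + 529.50 = 1,969.63

1,969.63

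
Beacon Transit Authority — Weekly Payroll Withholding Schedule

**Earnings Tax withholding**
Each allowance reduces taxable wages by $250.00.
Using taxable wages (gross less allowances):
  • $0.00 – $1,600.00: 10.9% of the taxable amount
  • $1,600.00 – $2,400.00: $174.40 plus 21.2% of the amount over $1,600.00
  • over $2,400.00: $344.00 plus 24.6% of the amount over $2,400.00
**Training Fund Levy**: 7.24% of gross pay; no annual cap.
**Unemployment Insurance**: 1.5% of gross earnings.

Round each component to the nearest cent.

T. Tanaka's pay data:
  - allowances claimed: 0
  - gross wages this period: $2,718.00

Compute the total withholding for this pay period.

$659.78

Earnings Tax: taxable = $2,718.00
  $344.00 + 24.6% × ($2,718.00 − $2,400.00) = $344.00 + 24.6% × $318.00 = $422.23
Training Fund Levy: 7.24% × $2,718.00 = $196.78
Unemployment Insurance: 1.5% × $2,718.00 = $40.77
Total: $422.23 + $196.78 + $40.77 = $659.78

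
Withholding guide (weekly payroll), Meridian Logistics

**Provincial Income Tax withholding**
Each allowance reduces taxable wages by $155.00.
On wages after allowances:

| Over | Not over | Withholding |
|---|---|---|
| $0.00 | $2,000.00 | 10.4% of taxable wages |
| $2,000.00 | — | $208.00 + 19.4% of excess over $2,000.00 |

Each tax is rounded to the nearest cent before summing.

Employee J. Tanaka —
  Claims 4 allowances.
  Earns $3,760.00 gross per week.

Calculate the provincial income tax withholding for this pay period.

Provincial Income Tax: taxable = $3,760.00 − 4×$155.00 = $3,140.00
  $208.00 + 19.4% × ($3,140.00 − $2,000.00) = $208.00 + 19.4% × $1,140.00 = $429.16

$429.16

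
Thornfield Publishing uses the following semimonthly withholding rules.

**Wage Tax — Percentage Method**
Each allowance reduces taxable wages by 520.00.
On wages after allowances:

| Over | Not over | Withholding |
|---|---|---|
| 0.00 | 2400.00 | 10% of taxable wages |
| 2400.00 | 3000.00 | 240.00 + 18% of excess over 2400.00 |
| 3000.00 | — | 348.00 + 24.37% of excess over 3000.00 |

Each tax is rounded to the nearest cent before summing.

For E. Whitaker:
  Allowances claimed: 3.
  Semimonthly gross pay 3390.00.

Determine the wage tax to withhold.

183.00

Wage Tax: taxable = 3390.00 − 3×520.00 = 1830.00
  10% × 1830.00 = 183.00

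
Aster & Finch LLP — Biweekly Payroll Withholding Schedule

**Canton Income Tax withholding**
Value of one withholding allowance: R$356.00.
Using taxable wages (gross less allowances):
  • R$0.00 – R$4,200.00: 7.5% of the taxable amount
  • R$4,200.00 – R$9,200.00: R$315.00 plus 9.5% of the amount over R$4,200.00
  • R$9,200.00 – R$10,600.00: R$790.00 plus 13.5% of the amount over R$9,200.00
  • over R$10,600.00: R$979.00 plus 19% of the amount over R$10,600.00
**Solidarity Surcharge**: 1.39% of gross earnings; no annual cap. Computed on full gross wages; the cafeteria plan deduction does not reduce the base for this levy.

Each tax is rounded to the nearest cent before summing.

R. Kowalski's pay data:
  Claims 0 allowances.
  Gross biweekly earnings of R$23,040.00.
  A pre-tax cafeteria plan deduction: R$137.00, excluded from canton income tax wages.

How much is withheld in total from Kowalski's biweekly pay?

R$3,636.83

Canton Income Tax: taxable = R$23,040.00 − R$137.00 = R$22,903.00
  R$979.00 + 19% × (R$22,903.00 − R$10,600.00) = R$979.00 + 19% × R$12,303.00 = R$3,316.57
Solidarity Surcharge: 1.39% × R$23,040.00 = R$320.26
Total: R$3,316.57 + R$320.26 = R$3,636.83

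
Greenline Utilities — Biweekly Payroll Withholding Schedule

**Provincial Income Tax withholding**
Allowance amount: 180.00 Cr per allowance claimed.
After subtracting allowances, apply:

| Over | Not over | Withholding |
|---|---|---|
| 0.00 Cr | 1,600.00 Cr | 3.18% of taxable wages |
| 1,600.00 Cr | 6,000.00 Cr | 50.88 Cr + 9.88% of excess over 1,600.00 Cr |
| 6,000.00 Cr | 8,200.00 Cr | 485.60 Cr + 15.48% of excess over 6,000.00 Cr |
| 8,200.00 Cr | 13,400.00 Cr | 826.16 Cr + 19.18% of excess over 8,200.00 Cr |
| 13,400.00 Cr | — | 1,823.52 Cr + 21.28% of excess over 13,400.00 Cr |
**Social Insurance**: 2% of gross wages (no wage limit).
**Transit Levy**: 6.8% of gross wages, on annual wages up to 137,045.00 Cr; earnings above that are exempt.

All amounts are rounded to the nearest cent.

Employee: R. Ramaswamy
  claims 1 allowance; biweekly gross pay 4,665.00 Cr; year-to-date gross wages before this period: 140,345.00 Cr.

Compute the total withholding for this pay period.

Provincial Income Tax: taxable = 4,665.00 Cr − 1×180.00 Cr = 4,485.00 Cr
  50.88 Cr + 9.88% × (4,485.00 Cr − 1,600.00 Cr) = 50.88 Cr + 9.88% × 2,885.00 Cr = 335.92 Cr
Social Insurance: 2% × 4,665.00 Cr = 93.30 Cr
Transit Levy: YTD 140,345.00 Cr ≥ cap 137,045.00 Cr → 0.00 Cr
Total: 335.92 Cr + 93.30 Cr + 0.00 Cr = 429.22 Cr

429.22 Cr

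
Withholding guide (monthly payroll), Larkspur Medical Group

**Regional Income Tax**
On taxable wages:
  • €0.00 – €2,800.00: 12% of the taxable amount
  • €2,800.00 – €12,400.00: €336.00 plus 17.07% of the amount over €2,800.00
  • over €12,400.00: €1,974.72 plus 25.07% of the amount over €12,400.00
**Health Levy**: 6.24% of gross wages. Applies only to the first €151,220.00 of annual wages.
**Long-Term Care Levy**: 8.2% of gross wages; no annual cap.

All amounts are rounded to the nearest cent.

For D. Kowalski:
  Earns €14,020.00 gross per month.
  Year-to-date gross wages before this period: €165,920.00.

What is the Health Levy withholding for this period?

€0.00

Health Levy: YTD €165,920.00 ≥ cap €151,220.00 → €0.00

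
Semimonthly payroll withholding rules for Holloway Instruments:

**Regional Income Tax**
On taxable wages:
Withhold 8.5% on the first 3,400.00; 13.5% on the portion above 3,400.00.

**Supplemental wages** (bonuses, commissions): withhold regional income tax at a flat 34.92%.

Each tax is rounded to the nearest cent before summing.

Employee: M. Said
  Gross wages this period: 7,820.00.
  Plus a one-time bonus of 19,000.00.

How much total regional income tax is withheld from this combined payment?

Regional Income Tax: taxable = 7,820.00
  289.00 + 13.5% × (7,820.00 − 3,400.00) = 289.00 + 13.5% × 4,420.00 = 885.70
Supplemental (34.92% flat on bonus): 34.92% × 19,000.00 = 6,634.80
Total regional income tax: 885.70 + 6,634.80 = 7,520.50

7,520.50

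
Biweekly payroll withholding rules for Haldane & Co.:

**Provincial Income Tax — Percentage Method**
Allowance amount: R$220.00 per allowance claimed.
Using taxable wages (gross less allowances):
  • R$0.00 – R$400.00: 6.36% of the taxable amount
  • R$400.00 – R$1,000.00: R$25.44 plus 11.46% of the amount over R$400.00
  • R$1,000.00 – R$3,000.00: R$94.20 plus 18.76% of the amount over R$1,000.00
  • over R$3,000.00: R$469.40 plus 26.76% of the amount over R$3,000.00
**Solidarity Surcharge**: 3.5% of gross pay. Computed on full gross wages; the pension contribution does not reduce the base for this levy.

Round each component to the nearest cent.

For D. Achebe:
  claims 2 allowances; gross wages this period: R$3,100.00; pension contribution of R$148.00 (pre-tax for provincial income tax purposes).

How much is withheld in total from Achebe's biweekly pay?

R$486.35

Provincial Income Tax: taxable = R$3,100.00 − R$148.00 − 2×R$220.00 = R$2,512.00
  R$94.20 + 18.76% × (R$2,512.00 − R$1,000.00) = R$94.20 + 18.76% × R$1,512.00 = R$377.85
Solidarity Surcharge: 3.5% × R$3,100.00 = R$108.50
Total: R$377.85 + R$108.50 = R$486.35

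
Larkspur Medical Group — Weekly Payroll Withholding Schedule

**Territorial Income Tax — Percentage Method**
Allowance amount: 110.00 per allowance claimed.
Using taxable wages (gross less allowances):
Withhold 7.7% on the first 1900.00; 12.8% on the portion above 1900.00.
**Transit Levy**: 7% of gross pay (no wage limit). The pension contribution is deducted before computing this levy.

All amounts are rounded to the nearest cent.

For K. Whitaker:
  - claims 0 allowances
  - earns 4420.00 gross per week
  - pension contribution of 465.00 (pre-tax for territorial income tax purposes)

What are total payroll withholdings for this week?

Territorial Income Tax: taxable = 4420.00 − 465.00 = 3955.00
  146.30 + 12.8% × (3955.00 − 1900.00) = 146.30 + 12.8% × 2055.00 = 409.34
Transit Levy: 7% × 3955.00 = 276.85
Total: 409.34 + 276.85 = 686.19

686.19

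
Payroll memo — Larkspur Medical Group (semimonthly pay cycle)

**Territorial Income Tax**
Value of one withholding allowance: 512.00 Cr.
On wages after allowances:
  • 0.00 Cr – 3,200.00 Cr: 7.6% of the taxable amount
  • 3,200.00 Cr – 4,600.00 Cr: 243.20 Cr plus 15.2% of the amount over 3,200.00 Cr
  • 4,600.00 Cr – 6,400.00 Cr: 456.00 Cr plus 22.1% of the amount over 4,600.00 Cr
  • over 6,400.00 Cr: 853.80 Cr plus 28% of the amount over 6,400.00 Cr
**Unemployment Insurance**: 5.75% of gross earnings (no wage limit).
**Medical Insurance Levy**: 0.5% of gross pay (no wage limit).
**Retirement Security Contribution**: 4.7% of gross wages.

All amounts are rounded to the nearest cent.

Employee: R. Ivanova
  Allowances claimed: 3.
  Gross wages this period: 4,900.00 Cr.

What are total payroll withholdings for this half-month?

804.68 Cr

Territorial Income Tax: taxable = 4,900.00 Cr − 3×512.00 Cr = 3,364.00 Cr
  243.20 Cr + 15.2% × (3,364.00 Cr − 3,200.00 Cr) = 243.20 Cr + 15.2% × 164.00 Cr = 268.13 Cr
Unemployment Insurance: 5.75% × 4,900.00 Cr = 281.75 Cr
Medical Insurance Levy: 0.5% × 4,900.00 Cr = 24.50 Cr
Retirement Security Contribution: 4.7% × 4,900.00 Cr = 230.30 Cr
Total: 268.13 Cr + 281.75 Cr + 24.50 Cr + 230.30 Cr = 804.68 Cr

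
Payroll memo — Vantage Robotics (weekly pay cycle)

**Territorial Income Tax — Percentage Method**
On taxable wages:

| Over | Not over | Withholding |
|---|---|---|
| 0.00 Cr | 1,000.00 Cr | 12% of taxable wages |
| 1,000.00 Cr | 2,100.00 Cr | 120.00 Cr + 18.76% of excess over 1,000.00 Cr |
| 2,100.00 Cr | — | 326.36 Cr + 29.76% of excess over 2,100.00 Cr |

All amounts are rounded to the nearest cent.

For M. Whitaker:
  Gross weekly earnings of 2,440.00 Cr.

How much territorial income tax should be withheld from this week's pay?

Territorial Income Tax: taxable = 2,440.00 Cr
  326.36 Cr + 29.76% × (2,440.00 Cr − 2,100.00 Cr) = 326.36 Cr + 29.76% × 340.00 Cr = 427.54 Cr

427.54 Cr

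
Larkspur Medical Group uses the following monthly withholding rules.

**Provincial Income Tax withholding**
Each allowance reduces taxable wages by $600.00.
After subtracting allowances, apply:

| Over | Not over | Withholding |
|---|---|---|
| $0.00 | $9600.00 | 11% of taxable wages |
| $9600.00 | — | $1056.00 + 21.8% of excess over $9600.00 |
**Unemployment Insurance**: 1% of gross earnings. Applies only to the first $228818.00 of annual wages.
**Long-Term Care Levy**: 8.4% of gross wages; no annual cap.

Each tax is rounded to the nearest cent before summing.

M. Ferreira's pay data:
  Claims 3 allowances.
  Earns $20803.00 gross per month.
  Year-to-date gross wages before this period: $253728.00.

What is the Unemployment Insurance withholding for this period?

$0.00

Unemployment Insurance: YTD $253728.00 ≥ cap $228818.00 → $0.00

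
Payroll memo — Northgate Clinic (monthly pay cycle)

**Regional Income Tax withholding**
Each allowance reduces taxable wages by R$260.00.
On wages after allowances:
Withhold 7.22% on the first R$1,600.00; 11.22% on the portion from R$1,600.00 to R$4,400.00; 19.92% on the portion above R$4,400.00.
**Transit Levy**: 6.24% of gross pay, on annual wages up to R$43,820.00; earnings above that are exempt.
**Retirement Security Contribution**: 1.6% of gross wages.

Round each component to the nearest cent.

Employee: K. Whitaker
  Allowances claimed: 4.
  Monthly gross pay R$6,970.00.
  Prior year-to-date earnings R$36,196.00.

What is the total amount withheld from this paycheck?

Regional Income Tax: taxable = R$6,970.00 − 4×R$260.00 = R$5,930.00
  R$429.68 + 19.92% × (R$5,930.00 − R$4,400.00) = R$429.68 + 19.92% × R$1,530.00 = R$734.46
Transit Levy: 6.24% × R$6,970.00 = R$434.93
Retirement Security Contribution: 1.6% × R$6,970.00 = R$111.52
Total: R$734.46 + R$434.93 + R$111.52 = R$1,280.91

R$1,280.91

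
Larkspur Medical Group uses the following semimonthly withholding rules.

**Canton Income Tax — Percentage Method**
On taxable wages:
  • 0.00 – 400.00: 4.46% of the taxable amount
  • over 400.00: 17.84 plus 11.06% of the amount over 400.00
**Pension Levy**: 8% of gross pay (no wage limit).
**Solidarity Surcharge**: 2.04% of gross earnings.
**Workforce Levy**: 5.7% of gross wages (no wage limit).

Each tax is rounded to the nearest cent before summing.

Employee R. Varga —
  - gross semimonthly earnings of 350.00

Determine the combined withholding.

70.70

Canton Income Tax: taxable = 350.00
  4.46% × 350.00 = 15.61
Pension Levy: 8% × 350.00 = 28.00
Solidarity Surcharge: 2.04% × 350.00 = 7.14
Workforce Levy: 5.7% × 350.00 = 19.95
Total: 15.61 + 28.00 + 7.14 + 19.95 = 70.70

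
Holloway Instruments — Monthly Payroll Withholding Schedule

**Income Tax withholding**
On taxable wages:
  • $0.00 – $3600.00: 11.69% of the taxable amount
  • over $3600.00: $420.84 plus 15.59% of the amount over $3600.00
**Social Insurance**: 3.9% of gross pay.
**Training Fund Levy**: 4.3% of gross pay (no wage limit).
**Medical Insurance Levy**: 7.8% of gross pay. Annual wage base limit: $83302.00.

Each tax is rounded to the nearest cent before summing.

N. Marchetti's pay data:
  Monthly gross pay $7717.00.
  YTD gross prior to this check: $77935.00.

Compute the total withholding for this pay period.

$2114.10

Income Tax: taxable = $7717.00
  $420.84 + 15.59% × ($7717.00 − $3600.00) = $420.84 + 15.59% × $4117.00 = $1062.68
Social Insurance: 3.9% × $7717.00 = $300.96
Training Fund Levy: 4.3% × $7717.00 = $331.83
Medical Insurance Levy: cap $83302.00 − YTD $77935.00 = $5367.00 subject; 7.8% × $5367.00 = $418.63
Total: $1062.68 + $300.96 + $331.83 + $418.63 = $2114.10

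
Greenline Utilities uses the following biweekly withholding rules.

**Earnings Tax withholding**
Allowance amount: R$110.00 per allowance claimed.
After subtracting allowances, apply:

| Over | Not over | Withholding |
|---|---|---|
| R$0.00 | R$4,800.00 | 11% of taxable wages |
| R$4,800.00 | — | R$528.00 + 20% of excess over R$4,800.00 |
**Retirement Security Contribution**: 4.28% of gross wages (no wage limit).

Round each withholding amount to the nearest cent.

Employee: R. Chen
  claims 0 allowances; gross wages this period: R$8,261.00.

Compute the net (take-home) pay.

Earnings Tax: taxable = R$8,261.00
  R$528.00 + 20% × (R$8,261.00 − R$4,800.00) = R$528.00 + 20% × R$3,461.00 = R$1,220.20
Retirement Security Contribution: 4.28% × R$8,261.00 = R$353.57
Total withheld: R$1,220.20 + R$353.57 = R$1,573.77
Net pay: R$8,261.00 − R$1,573.77 = R$6,687.23

R$6,687.23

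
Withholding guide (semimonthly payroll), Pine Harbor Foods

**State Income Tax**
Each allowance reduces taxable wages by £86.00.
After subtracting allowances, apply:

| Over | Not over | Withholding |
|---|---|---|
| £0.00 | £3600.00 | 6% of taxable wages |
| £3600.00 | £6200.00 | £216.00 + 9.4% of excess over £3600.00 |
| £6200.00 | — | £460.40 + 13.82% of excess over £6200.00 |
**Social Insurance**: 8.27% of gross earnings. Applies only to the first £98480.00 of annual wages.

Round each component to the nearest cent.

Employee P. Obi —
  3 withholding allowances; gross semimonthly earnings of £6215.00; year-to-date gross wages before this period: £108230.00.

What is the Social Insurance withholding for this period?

£0.00

Social Insurance: YTD £108230.00 ≥ cap £98480.00 → £0.00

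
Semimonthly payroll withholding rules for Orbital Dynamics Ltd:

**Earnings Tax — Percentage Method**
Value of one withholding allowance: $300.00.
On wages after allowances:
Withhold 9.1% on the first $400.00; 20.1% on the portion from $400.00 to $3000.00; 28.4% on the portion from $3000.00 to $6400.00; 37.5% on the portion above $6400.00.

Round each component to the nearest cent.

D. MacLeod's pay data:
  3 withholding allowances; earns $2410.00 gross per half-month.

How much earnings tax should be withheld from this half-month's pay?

$259.51

Earnings Tax: taxable = $2410.00 − 3×$300.00 = $1510.00
  $36.40 + 20.1% × ($1510.00 − $400.00) = $36.40 + 20.1% × $1110.00 = $259.51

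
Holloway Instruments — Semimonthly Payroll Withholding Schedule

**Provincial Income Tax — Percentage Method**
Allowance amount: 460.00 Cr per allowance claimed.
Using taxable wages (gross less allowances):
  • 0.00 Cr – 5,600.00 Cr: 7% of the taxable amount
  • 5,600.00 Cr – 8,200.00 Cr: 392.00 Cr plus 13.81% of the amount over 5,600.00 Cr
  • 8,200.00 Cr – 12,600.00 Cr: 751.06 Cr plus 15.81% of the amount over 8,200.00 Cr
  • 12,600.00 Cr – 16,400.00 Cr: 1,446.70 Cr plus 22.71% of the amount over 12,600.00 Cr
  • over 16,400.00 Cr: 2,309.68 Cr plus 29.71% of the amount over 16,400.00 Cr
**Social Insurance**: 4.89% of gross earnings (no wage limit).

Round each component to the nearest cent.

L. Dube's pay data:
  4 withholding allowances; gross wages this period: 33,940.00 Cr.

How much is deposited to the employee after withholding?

25,306.18 Cr

Provincial Income Tax: taxable = 33,940.00 Cr − 4×460.00 Cr = 32,100.00 Cr
  2,309.68 Cr + 29.71% × (32,100.00 Cr − 16,400.00 Cr) = 2,309.68 Cr + 29.71% × 15,700.00 Cr = 6,974.15 Cr
Social Insurance: 4.89% × 33,940.00 Cr = 1,659.67 Cr
Total withheld: 6,974.15 Cr + 1,659.67 Cr = 8,633.82 Cr
Net pay: 33,940.00 Cr − 8,633.82 Cr = 25,306.18 Cr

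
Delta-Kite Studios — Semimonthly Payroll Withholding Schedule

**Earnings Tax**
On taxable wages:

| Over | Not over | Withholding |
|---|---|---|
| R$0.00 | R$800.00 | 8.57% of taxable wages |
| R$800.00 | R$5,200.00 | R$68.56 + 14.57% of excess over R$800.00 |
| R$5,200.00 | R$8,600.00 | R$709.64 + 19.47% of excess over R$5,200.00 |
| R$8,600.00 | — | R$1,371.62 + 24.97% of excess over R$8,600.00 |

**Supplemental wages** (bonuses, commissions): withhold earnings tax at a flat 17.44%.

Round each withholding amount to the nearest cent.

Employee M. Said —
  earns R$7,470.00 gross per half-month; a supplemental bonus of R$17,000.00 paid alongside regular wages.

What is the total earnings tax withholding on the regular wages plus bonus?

Earnings Tax: taxable = R$7,470.00
  R$709.64 + 19.47% × (R$7,470.00 − R$5,200.00) = R$709.64 + 19.47% × R$2,270.00 = R$1,151.61
Supplemental (17.44% flat on bonus): 17.44% × R$17,000.00 = R$2,964.80
Total earnings tax: R$1,151.61 + R$2,964.80 = R$4,116.41

R$4,116.41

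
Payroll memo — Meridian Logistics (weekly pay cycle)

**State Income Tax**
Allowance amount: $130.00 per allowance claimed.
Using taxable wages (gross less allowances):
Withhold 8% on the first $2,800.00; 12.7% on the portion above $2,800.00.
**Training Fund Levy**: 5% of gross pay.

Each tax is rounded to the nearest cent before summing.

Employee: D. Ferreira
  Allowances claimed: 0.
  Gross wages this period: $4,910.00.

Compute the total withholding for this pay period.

$737.47

State Income Tax: taxable = $4,910.00
  $224.00 + 12.7% × ($4,910.00 − $2,800.00) = $224.00 + 12.7% × $2,110.00 = $491.97
Training Fund Levy: 5% × $4,910.00 = $245.50
Total: $491.97 + $245.50 = $737.47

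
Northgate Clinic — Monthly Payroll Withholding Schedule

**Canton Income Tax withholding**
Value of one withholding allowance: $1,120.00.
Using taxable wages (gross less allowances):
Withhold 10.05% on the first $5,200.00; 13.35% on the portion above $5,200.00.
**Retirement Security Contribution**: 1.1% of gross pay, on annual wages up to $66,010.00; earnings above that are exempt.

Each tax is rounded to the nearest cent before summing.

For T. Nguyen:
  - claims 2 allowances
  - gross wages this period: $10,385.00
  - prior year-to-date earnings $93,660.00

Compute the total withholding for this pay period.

Canton Income Tax: taxable = $10,385.00 − 2×$1,120.00 = $8,145.00
  $522.60 + 13.35% × ($8,145.00 − $5,200.00) = $522.60 + 13.35% × $2,945.00 = $915.76
Retirement Security Contribution: YTD $93,660.00 ≥ cap $66,010.00 → $0.00
Total: $915.76 + $0.00 = $915.76

$915.76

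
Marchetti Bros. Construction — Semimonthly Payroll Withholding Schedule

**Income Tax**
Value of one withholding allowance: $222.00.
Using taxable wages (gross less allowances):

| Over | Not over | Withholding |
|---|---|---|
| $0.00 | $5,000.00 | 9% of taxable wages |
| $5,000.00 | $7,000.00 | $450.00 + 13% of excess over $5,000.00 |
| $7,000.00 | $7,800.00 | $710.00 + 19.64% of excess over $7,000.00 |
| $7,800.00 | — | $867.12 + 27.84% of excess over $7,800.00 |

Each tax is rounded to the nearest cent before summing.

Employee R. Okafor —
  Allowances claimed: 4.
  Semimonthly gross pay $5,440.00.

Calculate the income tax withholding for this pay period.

Income Tax: taxable = $5,440.00 − 4×$222.00 = $4,552.00
  9% × $4,552.00 = $409.68

$409.68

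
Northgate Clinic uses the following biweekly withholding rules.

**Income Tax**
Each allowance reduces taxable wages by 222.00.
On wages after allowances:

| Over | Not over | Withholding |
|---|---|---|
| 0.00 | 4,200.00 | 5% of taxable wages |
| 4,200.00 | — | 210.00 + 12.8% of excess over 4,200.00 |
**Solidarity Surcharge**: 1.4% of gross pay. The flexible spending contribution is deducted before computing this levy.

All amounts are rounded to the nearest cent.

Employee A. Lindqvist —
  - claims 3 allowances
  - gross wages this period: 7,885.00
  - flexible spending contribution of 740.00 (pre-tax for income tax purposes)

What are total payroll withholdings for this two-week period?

Income Tax: taxable = 7,885.00 − 740.00 − 3×222.00 = 6,479.00
  210.00 + 12.8% × (6,479.00 − 4,200.00) = 210.00 + 12.8% × 2,279.00 = 501.71
Solidarity Surcharge: 1.4% × 7,145.00 = 100.03
Total: 501.71 + 100.03 = 601.74

601.74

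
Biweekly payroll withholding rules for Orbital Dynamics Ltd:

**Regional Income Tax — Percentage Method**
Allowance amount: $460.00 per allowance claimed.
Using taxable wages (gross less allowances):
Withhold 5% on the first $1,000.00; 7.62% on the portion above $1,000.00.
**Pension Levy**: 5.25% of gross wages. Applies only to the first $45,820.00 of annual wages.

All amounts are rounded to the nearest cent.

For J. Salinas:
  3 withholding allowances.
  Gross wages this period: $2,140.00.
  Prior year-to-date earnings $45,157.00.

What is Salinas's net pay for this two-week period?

$2,067.19

Regional Income Tax: taxable = $2,140.00 − 3×$460.00 = $760.00
  5% × $760.00 = $38.00
Pension Levy: cap $45,820.00 − YTD $45,157.00 = $663.00 subject; 5.25% × $663.00 = $34.81
Total withheld: $38.00 + $34.81 = $72.81
Net pay: $2,140.00 − $72.81 = $2,067.19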